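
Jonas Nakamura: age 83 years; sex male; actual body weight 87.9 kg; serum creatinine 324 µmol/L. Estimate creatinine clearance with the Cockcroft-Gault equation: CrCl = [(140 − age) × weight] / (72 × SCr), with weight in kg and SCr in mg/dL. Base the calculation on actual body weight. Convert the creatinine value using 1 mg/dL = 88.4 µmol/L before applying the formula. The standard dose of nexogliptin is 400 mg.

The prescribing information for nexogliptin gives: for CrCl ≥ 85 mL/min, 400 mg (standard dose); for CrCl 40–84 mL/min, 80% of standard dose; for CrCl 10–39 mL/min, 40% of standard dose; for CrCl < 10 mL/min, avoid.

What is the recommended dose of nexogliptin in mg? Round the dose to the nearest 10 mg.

160 mg

SCr = 324 / 88.4 = 3.665 mg/dL
CrCl = (140 − 83) × 87.9 / (72 × 3.665) = 5010.3 / 263.88 ≈ 19.0 mL/min
CrCl ≈ 19 mL/min → bracket 10–39 mL/min.
40% of 400 mg = 160 mg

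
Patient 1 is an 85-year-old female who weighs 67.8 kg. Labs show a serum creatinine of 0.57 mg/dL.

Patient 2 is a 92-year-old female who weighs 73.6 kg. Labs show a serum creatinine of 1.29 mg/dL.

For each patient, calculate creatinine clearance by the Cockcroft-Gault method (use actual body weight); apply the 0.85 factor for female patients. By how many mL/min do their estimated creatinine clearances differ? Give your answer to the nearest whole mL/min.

Patient 1: CrCl = (140 − 85) × 67.8 / (72 × 0.57) × 0.85 = 3729.0 / 41.04 × 0.85 ≈ 77.2 mL/min
Patient 2: CrCl = (140 − 92) × 73.6 / (72 × 1.29) × 0.85 = 3532.8 / 92.88 × 0.85 ≈ 32.3 mL/min
|77.2 − 32.3| = 44.9 mL/min

45 mL/min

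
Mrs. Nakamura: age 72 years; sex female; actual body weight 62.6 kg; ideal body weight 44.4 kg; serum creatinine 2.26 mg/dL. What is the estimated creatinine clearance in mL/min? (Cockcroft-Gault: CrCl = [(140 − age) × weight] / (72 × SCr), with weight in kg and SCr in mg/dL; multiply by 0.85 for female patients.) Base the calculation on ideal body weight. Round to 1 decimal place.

CrCl = (140 − 72) × 44.4 / (72 × 2.26) × 0.85 = 3019.2 / 162.72 × 0.85 ≈ 15.8 mL/min

15.8 mL/min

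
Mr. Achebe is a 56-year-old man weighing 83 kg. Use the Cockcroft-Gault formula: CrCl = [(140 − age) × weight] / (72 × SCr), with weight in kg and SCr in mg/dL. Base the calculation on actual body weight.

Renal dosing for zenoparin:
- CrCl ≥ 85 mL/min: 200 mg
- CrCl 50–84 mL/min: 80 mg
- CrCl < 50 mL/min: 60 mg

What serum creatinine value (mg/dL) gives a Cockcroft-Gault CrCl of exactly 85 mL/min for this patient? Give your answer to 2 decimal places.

Standard dose requires CrCl ≥ 85 mL/min.
Set (140 − 56) × 83 / (72 × SCr) = 85
SCr = (140 − 56) × 83 / (72 × 85) = 1.139 mg/dL

1.14 mg/dL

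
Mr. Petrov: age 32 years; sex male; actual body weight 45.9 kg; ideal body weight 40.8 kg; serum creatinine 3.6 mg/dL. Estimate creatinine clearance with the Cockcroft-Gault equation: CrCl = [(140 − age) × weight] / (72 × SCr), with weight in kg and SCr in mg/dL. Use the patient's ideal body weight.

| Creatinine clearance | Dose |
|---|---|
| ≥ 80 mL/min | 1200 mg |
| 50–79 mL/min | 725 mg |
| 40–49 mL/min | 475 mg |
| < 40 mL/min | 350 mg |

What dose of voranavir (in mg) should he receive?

350 mg

CrCl = (140 − 32) × 40.8 / (72 × 3.6) = 4406.4 / 259.20 ≈ 17.0 mL/min
CrCl ≈ 17 mL/min → bracket < 40 mL/min.
Dose for this bracket: 350 mg.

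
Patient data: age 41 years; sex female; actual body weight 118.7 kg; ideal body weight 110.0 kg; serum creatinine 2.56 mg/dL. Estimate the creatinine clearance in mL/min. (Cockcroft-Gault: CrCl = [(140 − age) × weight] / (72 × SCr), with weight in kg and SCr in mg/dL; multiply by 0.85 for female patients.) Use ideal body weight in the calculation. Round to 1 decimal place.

50.2 mL/min

CrCl = (140 − 41) × 110 / (72 × 2.56) × 0.85 = 10890.0 / 184.32 × 0.85 ≈ 50.2 mL/min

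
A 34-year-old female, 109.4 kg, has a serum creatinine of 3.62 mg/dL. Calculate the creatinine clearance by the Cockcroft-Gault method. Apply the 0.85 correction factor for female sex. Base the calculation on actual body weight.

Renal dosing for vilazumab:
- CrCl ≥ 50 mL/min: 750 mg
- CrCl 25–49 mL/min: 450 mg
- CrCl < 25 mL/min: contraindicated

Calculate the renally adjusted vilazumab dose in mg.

450 mg

CrCl = (140 − 34) × 109.4 / (72 × 3.62) × 0.85 = 11596.4 / 260.64 × 0.85 ≈ 37.8 mL/min
CrCl ≈ 38 mL/min → bracket 25–49 mL/min.
Dose for this bracket: 450 mg.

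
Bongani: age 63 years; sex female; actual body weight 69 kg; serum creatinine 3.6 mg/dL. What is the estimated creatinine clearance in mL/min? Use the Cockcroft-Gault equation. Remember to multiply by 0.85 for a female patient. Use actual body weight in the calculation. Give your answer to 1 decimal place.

CrCl = (140 − 63) × 69 / (72 × 3.6) × 0.85 = 5313.0 / 259.20 × 0.85 ≈ 17.4 mL/min

17.4 mL/min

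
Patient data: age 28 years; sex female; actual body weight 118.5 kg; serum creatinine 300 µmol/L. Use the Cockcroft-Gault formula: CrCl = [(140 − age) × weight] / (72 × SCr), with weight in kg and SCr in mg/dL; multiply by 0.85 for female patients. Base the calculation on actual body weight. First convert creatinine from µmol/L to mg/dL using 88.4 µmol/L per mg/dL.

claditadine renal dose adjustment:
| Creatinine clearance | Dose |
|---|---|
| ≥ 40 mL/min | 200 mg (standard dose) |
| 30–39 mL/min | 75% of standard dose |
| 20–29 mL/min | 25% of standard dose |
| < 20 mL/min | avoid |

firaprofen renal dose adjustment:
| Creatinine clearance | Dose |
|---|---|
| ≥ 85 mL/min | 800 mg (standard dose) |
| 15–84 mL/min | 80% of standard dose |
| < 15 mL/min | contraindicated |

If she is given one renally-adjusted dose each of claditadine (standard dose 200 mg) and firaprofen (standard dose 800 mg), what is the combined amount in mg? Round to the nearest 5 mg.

SCr = 300 / 88.4 = 3.394 mg/dL
CrCl = (140 − 28) × 118.5 / (72 × 3.394) × 0.85 = 13272.0 / 244.37 × 0.85 ≈ 46.2 mL/min
CrCl ≈ 46 mL/min.
claditadine: ≥ 40 mL/min → 100% of 200 mg = 200 mg.
firaprofen: 15–84 mL/min → 80% of 800 mg = 640 mg.
Total = 200 + 640 = 840 mg.

840 mg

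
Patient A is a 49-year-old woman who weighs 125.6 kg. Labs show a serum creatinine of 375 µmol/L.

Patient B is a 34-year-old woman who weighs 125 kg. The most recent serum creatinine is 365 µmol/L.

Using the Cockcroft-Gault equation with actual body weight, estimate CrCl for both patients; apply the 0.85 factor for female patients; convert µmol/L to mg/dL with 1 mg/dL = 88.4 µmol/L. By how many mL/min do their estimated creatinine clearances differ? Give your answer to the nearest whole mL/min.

Patient A: SCr = 375 / 88.4 = 4.242 mg/dL
Patient A: CrCl = (140 − 49) × 125.6 / (72 × 4.242) × 0.85 = 11429.6 / 305.42 × 0.85 ≈ 31.8 mL/min
Patient B: SCr = 365 / 88.4 = 4.129 mg/dL
Patient B: CrCl = (140 − 34) × 125 / (72 × 4.129) × 0.85 = 13250.0 / 297.29 × 0.85 ≈ 37.9 mL/min
|31.8 − 37.9| = 6.1 mL/min

6 mL/min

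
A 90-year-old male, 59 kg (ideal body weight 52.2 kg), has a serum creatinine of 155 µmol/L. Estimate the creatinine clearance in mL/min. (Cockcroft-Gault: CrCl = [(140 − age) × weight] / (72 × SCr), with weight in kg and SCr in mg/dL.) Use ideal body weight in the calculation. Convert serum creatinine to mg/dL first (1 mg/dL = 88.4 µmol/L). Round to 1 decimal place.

SCr = 155 / 88.4 = 1.753 mg/dL
CrCl = (140 − 90) × 52.2 / (72 × 1.753) = 2610.0 / 126.22 ≈ 20.7 mL/min

20.7 mL/min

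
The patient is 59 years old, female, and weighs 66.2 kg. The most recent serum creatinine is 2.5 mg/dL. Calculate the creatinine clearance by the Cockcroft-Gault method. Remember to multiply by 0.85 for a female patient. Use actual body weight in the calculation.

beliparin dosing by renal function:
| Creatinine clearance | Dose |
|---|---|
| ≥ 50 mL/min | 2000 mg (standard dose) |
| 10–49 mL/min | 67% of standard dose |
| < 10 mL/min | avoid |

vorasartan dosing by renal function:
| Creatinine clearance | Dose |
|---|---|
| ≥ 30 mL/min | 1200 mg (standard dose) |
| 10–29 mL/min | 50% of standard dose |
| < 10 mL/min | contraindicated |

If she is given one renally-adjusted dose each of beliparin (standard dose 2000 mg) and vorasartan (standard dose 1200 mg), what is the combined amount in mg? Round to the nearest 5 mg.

1940 mg

CrCl = (140 − 59) × 66.2 / (72 × 2.5) × 0.85 = 5362.2 / 180.00 × 0.85 ≈ 25.3 mL/min
CrCl ≈ 25 mL/min.
beliparin: 10–49 mL/min → 67% of 2000 mg = 1340 mg.
vorasartan: 10–29 mL/min → 50% of 1200 mg = 600 mg.
Total = 1340 + 600 = 1940 mg.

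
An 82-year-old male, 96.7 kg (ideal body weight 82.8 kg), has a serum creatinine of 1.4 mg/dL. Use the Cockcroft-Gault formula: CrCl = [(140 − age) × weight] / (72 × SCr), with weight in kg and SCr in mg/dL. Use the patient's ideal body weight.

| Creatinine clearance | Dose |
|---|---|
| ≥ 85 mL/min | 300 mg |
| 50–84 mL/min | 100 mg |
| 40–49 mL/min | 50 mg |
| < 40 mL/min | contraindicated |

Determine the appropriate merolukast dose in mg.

CrCl = (140 − 82) × 82.8 / (72 × 1.4) = 4802.4 / 100.80 ≈ 47.6 mL/min
CrCl ≈ 48 mL/min → bracket 40–49 mL/min.
Dose for this bracket: 50 mg.

50 mg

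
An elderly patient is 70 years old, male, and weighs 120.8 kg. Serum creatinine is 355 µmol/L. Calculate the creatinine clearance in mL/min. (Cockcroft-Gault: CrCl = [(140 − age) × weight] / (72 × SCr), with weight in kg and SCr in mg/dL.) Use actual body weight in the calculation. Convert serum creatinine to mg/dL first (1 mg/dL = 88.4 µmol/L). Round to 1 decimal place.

SCr = 355 / 88.4 = 4.016 mg/dL
CrCl = (140 − 70) × 120.8 / (72 × 4.016) = 8456.0 / 289.15 ≈ 29.2 mL/min

29.2 mL/min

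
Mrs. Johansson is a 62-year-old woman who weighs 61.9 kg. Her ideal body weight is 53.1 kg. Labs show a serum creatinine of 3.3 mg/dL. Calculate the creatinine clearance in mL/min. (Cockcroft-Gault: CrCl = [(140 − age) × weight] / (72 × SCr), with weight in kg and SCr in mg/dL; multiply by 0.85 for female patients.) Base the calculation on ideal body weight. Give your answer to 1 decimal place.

14.8 mL/min

CrCl = (140 − 62) × 53.1 / (72 × 3.3) × 0.85 = 4141.8 / 237.60 × 0.85 ≈ 14.8 mL/min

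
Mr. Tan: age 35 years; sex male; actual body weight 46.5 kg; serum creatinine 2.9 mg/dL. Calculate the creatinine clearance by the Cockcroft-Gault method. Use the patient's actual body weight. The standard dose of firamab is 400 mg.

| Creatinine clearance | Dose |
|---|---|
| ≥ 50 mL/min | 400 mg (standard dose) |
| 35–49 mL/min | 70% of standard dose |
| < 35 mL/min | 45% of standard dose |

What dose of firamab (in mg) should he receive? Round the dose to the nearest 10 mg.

CrCl = (140 − 35) × 46.5 / (72 × 2.9) = 4882.5 / 208.80 ≈ 23.4 mL/min
CrCl ≈ 23 mL/min → bracket < 35 mL/min.
45% of 400 mg = 180 mg

180 mg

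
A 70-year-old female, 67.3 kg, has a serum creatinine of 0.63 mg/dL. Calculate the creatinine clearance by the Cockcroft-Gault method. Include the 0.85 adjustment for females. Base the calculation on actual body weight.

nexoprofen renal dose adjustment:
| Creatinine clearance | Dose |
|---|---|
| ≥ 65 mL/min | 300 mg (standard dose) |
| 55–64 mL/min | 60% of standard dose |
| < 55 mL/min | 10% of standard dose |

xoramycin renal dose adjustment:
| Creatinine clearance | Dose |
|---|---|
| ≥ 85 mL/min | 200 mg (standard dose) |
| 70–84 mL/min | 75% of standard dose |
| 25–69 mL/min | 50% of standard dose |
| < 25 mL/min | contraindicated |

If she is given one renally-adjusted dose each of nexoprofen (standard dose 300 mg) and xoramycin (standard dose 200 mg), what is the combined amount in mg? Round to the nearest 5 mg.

CrCl = (140 − 70) × 67.3 / (72 × 0.63) × 0.85 = 4711.0 / 45.36 × 0.85 ≈ 88.3 mL/min
CrCl ≈ 88 mL/min.
nexoprofen: ≥ 65 mL/min → 100% of 300 mg = 300 mg.
xoramycin: ≥ 85 mL/min → 100% of 200 mg = 200 mg.
Total = 300 + 200 = 500 mg.

500 mg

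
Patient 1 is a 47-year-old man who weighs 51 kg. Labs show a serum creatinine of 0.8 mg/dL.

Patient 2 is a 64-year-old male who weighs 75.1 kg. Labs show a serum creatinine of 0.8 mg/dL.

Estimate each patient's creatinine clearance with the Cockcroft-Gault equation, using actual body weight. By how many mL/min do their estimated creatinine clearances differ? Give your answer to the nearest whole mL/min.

Patient 1: CrCl = (140 − 47) × 51 / (72 × 0.8) = 4743.0 / 57.60 ≈ 82.3 mL/min
Patient 2: CrCl = (140 − 64) × 75.1 / (72 × 0.8) = 5707.6 / 57.60 ≈ 99.1 mL/min
|82.3 − 99.1| = 16.8 mL/min

17 mL/min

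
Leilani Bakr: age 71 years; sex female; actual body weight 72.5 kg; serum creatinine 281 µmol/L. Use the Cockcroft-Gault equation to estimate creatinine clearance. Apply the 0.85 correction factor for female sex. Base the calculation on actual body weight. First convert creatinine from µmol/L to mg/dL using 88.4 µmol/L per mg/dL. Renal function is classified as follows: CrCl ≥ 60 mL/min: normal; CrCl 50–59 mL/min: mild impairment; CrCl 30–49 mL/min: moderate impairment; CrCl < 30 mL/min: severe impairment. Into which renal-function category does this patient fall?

SCr = 281 / 88.4 = 3.179 mg/dL
CrCl = (140 − 71) × 72.5 / (72 × 3.179) × 0.85 = 5002.5 / 228.89 × 0.85 ≈ 18.6 mL/min
19 mL/min falls in the 'severe impairment' range.

severe impairment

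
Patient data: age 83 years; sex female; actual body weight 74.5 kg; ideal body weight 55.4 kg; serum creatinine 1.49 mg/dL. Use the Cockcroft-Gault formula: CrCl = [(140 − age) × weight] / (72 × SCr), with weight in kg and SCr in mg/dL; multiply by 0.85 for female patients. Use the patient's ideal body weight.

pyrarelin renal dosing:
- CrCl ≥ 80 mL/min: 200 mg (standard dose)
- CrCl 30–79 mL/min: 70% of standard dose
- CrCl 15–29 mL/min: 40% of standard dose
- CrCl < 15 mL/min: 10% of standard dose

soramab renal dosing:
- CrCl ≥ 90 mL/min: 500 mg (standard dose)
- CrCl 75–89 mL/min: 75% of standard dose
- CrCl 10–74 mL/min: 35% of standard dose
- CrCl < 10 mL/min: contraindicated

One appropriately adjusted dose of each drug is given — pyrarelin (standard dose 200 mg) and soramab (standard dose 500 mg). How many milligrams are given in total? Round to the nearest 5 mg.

CrCl = (140 − 83) × 55.4 / (72 × 1.49) × 0.85 = 3157.8 / 107.28 × 0.85 ≈ 25.0 mL/min
CrCl ≈ 25 mL/min.
pyrarelin: 15–29 mL/min → 40% of 200 mg = 80 mg.
soramab: 10–74 mL/min → 35% of 500 mg = 175 mg.
Total = 80 + 175 = 255 mg.

255 mg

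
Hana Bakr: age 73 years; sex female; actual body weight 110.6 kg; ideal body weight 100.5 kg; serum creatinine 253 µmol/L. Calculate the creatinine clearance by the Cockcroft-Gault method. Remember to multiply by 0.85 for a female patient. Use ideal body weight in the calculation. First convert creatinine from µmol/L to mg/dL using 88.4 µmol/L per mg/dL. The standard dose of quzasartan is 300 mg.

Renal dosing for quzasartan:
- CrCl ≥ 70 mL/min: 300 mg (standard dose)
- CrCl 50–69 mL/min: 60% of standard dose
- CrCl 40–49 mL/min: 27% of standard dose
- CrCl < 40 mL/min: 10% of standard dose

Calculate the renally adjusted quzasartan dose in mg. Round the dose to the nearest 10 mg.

30 mg

SCr = 253 / 88.4 = 2.862 mg/dL
CrCl = (140 − 73) × 100.5 / (72 × 2.862) × 0.85 = 6733.5 / 206.06 × 0.85 ≈ 27.8 mL/min
CrCl ≈ 28 mL/min → bracket < 40 mL/min.
10% of 300 mg = 30 mg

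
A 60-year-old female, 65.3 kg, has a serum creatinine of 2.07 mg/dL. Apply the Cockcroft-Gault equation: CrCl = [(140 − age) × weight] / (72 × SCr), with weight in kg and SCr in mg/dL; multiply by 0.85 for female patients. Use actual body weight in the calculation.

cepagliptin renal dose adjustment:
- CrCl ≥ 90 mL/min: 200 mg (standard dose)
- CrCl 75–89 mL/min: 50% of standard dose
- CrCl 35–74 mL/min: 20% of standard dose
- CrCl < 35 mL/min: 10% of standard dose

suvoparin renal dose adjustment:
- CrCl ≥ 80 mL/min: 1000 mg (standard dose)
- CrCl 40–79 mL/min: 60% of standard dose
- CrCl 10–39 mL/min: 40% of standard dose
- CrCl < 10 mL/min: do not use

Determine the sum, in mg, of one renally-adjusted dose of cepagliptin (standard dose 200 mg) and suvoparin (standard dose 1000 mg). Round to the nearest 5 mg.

CrCl = (140 − 60) × 65.3 / (72 × 2.07) × 0.85 = 5224.0 / 149.04 × 0.85 ≈ 29.8 mL/min
CrCl ≈ 30 mL/min.
cepagliptin: < 35 mL/min → 10% of 200 mg = 20 mg.
suvoparin: 10–39 mL/min → 40% of 1000 mg = 400 mg.
Total = 20 + 400 = 420 mg.

420 mg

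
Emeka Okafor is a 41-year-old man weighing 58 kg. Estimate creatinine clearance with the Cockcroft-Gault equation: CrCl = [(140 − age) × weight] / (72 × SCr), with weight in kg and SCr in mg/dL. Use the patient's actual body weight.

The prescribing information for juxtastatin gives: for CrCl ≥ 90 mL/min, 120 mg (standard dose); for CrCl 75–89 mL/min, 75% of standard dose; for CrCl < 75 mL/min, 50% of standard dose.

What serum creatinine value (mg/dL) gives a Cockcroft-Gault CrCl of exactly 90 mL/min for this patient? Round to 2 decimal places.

0.89 mg/dL

Standard dose requires CrCl ≥ 90 mL/min.
Set (140 − 41) × 58 / (72 × SCr) = 90
SCr = (140 − 41) × 58 / (72 × 90) = 0.886 mg/dL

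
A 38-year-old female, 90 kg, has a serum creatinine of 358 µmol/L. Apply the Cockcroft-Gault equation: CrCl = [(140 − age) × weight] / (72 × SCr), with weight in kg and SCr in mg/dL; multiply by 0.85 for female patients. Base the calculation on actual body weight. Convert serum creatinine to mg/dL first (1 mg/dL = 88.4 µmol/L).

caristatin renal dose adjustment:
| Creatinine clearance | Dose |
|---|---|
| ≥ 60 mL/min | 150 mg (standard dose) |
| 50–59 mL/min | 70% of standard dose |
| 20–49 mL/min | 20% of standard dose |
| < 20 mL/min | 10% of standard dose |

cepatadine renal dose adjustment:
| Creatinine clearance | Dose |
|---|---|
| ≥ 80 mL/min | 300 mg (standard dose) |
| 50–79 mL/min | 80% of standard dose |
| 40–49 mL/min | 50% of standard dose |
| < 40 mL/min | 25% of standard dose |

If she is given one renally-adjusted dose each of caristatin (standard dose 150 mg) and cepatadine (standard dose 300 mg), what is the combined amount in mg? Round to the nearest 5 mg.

SCr = 358 / 88.4 = 4.05 mg/dL
CrCl = (140 − 38) × 90 / (72 × 4.05) × 0.85 = 9180.0 / 291.60 × 0.85 ≈ 26.8 mL/min
CrCl ≈ 27 mL/min.
caristatin: 20–49 mL/min → 20% of 150 mg = 30 mg.
cepatadine: < 40 mL/min → 25% of 300 mg = 75 mg.
Total = 30 + 75 = 105 mg.

105 mg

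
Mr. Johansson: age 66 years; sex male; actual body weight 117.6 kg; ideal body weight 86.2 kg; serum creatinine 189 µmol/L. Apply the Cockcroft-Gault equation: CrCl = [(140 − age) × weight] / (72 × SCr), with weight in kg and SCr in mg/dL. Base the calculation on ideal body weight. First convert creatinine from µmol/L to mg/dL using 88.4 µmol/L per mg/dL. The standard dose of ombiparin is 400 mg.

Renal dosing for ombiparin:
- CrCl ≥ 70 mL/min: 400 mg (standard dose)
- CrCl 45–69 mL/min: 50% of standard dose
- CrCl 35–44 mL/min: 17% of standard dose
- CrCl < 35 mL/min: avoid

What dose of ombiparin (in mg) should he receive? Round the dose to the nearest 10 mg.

70 mg

SCr = 189 / 88.4 = 2.138 mg/dL
CrCl = (140 − 66) × 86.2 / (72 × 2.138) = 6378.8 / 153.94 ≈ 41.4 mL/min
CrCl ≈ 41 mL/min → bracket 35–44 mL/min.
17% of 400 mg = 68 mg → 70 mg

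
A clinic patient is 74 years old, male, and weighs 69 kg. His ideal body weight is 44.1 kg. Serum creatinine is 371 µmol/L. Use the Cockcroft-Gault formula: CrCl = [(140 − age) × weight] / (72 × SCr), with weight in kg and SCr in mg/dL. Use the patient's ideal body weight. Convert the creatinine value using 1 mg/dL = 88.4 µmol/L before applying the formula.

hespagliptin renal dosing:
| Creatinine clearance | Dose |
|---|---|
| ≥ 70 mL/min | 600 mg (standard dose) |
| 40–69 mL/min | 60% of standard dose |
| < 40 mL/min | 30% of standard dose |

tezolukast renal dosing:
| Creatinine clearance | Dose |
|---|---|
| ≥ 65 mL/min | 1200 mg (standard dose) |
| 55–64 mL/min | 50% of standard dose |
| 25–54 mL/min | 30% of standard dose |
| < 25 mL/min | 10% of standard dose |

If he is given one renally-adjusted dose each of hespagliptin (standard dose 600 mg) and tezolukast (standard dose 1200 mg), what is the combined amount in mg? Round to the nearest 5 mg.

SCr = 371 / 88.4 = 4.197 mg/dL
CrCl = (140 − 74) × 44.1 / (72 × 4.197) = 2910.6 / 302.18 ≈ 9.6 mL/min
CrCl ≈ 10 mL/min.
hespagliptin: < 40 mL/min → 30% of 600 mg = 180 mg.
tezolukast: < 25 mL/min → 10% of 1200 mg = 120 mg.
Total = 180 + 120 = 300 mg.

300 mg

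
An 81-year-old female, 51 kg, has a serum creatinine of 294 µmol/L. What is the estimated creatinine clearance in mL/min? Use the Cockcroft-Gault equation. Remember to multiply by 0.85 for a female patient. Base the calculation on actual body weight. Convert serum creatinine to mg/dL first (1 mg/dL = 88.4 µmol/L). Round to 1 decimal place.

SCr = 294 / 88.4 = 3.326 mg/dL
CrCl = (140 − 81) × 51 / (72 × 3.326) × 0.85 = 3009.0 / 239.47 × 0.85 ≈ 10.7 mL/min

10.7 mL/min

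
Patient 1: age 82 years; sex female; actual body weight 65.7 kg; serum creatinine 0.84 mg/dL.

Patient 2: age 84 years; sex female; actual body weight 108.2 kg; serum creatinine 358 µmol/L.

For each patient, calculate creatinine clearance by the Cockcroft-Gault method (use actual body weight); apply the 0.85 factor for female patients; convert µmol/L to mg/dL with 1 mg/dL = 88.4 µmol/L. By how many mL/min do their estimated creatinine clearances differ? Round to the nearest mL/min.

Patient 1: CrCl = (140 − 82) × 65.7 / (72 × 0.84) × 0.85 = 3810.6 / 60.48 × 0.85 ≈ 53.6 mL/min
Patient 2: SCr = 358 / 88.4 = 4.05 mg/dL
Patient 2: CrCl = (140 − 84) × 108.2 / (72 × 4.05) × 0.85 = 6059.2 / 291.60 × 0.85 ≈ 17.7 mL/min
|53.6 − 17.7| = 35.9 mL/min

36 mL/min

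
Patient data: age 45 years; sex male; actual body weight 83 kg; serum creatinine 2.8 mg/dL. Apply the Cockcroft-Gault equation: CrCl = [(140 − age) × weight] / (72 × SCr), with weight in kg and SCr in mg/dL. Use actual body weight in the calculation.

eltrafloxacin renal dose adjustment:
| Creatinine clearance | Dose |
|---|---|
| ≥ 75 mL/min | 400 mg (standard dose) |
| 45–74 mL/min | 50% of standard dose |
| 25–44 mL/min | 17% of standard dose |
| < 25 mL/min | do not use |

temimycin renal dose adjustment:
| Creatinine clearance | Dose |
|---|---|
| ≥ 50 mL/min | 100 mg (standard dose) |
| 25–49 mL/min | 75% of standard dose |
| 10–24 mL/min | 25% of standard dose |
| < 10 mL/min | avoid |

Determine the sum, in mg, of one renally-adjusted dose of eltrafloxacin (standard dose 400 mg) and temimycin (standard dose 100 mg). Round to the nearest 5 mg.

145 mg

CrCl = (140 − 45) × 83 / (72 × 2.8) = 7885.0 / 201.60 ≈ 39.1 mL/min
CrCl ≈ 39 mL/min.
eltrafloxacin: 25–44 mL/min → 17% of 400 mg = 68 mg.
temimycin: 25–49 mL/min → 75% of 100 mg = 75 mg.
Total = 68 + 75 = 143 mg.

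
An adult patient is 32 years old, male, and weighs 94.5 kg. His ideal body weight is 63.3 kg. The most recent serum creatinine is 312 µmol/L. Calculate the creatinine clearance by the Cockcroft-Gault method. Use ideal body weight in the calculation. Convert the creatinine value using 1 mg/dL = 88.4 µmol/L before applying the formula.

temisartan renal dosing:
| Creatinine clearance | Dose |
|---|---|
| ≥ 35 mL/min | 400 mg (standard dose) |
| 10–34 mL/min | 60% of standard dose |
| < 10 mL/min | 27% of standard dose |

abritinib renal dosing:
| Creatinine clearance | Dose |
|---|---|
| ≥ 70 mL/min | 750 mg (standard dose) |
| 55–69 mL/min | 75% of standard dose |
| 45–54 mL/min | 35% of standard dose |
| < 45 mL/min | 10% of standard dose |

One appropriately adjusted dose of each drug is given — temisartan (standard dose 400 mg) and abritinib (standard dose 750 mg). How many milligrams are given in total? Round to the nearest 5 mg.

315 mg

SCr = 312 / 88.4 = 3.529 mg/dL
CrCl = (140 − 32) × 63.3 / (72 × 3.529) = 6836.4 / 254.09 ≈ 26.9 mL/min
CrCl ≈ 27 mL/min.
temisartan: 10–34 mL/min → 60% of 400 mg = 240 mg.
abritinib: < 45 mL/min → 10% of 750 mg = 75 mg.
Total = 240 + 75 = 315 mg.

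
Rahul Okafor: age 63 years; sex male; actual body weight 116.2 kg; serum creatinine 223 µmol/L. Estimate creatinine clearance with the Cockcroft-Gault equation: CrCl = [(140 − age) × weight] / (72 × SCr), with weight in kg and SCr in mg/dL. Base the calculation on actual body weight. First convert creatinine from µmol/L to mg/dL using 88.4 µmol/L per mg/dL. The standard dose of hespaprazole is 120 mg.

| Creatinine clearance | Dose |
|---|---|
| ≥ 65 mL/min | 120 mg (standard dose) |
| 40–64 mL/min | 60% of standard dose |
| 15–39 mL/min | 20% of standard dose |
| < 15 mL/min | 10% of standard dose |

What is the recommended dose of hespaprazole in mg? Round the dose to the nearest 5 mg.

SCr = 223 / 88.4 = 2.523 mg/dL
CrCl = (140 − 63) × 116.2 / (72 × 2.523) = 8947.4 / 181.66 ≈ 49.3 mL/min
CrCl ≈ 49 mL/min → bracket 40–64 mL/min.
60% of 120 mg = 72 mg → 70 mg

70 mg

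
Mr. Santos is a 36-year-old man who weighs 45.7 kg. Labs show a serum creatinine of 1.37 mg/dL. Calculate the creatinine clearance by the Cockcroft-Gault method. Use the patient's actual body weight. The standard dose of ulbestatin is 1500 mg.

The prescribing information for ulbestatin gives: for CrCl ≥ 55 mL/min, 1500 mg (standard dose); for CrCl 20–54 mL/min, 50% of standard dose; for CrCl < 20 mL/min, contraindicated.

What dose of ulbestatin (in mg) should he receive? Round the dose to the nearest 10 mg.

CrCl = (140 − 36) × 45.7 / (72 × 1.37) = 4752.8 / 98.64 ≈ 48.2 mL/min
CrCl ≈ 48 mL/min → bracket 20–54 mL/min.
50% of 1500 mg = 750 mg

750 mg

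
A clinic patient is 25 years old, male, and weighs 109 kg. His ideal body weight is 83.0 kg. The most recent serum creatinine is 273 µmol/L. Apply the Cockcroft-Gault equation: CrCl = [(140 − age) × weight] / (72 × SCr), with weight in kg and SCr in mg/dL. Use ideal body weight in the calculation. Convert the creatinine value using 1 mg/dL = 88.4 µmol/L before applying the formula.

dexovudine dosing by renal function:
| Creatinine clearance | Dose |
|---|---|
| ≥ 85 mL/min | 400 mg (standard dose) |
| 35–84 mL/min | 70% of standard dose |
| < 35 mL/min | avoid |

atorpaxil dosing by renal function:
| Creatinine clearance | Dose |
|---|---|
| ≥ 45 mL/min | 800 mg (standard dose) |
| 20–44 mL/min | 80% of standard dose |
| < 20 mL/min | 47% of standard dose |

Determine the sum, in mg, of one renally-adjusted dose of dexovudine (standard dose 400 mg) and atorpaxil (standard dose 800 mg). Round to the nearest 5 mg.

920 mg

SCr = 273 / 88.4 = 3.088 mg/dL
CrCl = (140 − 25) × 83 / (72 × 3.088) = 9545.0 / 222.34 ≈ 42.9 mL/min
CrCl ≈ 43 mL/min.
dexovudine: 35–84 mL/min → 70% of 400 mg = 280 mg.
atorpaxil: 20–44 mL/min → 80% of 800 mg = 640 mg.
Total = 280 + 640 = 920 mg.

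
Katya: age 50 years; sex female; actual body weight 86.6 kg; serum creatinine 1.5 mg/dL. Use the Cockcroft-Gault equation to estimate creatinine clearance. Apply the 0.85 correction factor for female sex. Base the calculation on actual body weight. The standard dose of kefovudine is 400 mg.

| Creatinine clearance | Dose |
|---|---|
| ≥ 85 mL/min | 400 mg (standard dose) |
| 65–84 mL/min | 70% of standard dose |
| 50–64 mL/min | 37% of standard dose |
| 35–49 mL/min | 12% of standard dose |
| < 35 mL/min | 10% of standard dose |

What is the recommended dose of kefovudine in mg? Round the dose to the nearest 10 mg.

CrCl = (140 − 50) × 86.6 / (72 × 1.5) × 0.85 = 7794.0 / 108.00 × 0.85 ≈ 61.3 mL/min
CrCl ≈ 61 mL/min → bracket 50–64 mL/min.
37% of 400 mg = 148 mg → 150 mg

150 mg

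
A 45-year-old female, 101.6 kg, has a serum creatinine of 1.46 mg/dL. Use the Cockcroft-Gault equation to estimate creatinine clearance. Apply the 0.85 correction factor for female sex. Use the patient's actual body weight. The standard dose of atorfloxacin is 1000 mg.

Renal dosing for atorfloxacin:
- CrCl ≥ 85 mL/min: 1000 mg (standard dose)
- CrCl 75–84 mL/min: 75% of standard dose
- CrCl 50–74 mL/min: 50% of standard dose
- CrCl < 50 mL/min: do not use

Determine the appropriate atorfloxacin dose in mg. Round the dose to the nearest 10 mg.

CrCl = (140 − 45) × 101.6 / (72 × 1.46) × 0.85 = 9652.0 / 105.12 × 0.85 ≈ 78.0 mL/min
CrCl ≈ 78 mL/min → bracket 75–84 mL/min.
75% of 1000 mg = 750 mg

750 mg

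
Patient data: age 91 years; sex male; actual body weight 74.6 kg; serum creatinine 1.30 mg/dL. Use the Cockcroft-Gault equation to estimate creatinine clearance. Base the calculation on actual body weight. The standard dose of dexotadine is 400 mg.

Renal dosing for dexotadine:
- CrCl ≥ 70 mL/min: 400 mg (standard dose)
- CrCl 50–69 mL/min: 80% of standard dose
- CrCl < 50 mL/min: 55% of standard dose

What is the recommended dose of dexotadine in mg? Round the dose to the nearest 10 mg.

220 mg

CrCl = (140 − 91) × 74.6 / (72 × 1.3) = 3655.4 / 93.60 ≈ 39.1 mL/min
CrCl ≈ 39 mL/min → bracket < 50 mL/min.
55% of 400 mg = 220 mg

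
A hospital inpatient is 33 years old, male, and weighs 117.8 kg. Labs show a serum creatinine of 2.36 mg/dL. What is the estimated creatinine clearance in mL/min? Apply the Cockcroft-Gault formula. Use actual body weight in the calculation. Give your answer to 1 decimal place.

CrCl = (140 − 33) × 117.8 / (72 × 2.36) = 12604.6 / 169.92 ≈ 74.2 mL/min

74.2 mL/min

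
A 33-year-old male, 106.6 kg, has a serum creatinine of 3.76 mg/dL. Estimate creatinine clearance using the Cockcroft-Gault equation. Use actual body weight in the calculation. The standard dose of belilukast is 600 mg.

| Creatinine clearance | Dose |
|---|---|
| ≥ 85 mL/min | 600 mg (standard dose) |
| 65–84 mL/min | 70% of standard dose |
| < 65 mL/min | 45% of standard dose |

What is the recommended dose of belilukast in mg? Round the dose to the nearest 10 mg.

270 mg

CrCl = (140 − 33) × 106.6 / (72 × 3.76) = 11406.2 / 270.72 ≈ 42.1 mL/min
CrCl ≈ 42 mL/min → bracket < 65 mL/min.
45% of 600 mg = 270 mg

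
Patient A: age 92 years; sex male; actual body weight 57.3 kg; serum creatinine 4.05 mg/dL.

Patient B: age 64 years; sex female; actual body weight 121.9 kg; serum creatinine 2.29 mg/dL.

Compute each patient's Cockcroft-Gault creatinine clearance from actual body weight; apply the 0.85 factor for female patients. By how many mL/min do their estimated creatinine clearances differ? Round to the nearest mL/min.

Patient A: CrCl = (140 − 92) × 57.3 / (72 × 4.05) = 2750.4 / 291.60 ≈ 9.4 mL/min
Patient B: CrCl = (140 − 64) × 121.9 / (72 × 2.29) × 0.85 = 9264.4 / 164.88 × 0.85 ≈ 47.8 mL/min
|9.4 − 47.8| = 38.4 mL/min

38 mL/min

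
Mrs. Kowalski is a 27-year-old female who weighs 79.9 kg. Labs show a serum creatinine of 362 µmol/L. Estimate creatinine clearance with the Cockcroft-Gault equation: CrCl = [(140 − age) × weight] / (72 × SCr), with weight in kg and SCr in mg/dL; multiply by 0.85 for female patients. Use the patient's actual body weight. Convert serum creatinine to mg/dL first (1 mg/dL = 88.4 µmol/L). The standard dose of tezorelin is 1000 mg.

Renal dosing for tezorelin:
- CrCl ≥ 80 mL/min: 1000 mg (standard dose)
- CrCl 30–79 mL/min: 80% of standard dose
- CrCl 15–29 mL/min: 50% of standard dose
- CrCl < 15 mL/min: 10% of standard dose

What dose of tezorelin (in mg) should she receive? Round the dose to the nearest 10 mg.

SCr = 362 / 88.4 = 4.095 mg/dL
CrCl = (140 − 27) × 79.9 / (72 × 4.095) × 0.85 = 9028.7 / 294.84 × 0.85 ≈ 26.0 mL/min
CrCl ≈ 26 mL/min → bracket 15–29 mL/min.
50% of 1000 mg = 500 mg

500 mg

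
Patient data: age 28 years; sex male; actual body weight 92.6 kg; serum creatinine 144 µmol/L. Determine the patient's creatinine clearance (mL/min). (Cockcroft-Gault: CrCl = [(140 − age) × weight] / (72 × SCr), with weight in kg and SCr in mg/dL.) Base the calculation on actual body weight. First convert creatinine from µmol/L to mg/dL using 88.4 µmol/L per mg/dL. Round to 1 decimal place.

SCr = 144 / 88.4 = 1.629 mg/dL
CrCl = (140 − 28) × 92.6 / (72 × 1.629) = 10371.2 / 117.29 ≈ 88.4 mL/min

88.4 mL/min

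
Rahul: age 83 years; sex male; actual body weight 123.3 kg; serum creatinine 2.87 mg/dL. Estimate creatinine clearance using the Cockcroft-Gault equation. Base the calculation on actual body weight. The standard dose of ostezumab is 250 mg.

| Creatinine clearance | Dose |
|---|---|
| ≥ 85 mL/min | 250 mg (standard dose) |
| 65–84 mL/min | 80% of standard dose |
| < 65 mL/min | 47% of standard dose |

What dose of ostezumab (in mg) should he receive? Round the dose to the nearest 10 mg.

120 mg

CrCl = (140 − 83) × 123.3 / (72 × 2.87) = 7028.1 / 206.64 ≈ 34.0 mL/min
CrCl ≈ 34 mL/min → bracket < 65 mL/min.
47% of 250 mg = 117.5 mg → 120 mg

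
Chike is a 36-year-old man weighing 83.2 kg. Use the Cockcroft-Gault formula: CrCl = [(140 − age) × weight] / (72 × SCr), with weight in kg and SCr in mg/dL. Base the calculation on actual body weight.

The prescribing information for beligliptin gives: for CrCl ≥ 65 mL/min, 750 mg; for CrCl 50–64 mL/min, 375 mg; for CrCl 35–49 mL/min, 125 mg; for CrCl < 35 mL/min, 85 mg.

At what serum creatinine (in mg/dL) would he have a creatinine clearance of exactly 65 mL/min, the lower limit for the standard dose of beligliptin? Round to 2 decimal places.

1.85 mg/dL

Standard dose requires CrCl ≥ 65 mL/min.
Set (140 − 36) × 83.2 / (72 × SCr) = 65
SCr = (140 − 36) × 83.2 / (72 × 65) = 1.849 mg/dL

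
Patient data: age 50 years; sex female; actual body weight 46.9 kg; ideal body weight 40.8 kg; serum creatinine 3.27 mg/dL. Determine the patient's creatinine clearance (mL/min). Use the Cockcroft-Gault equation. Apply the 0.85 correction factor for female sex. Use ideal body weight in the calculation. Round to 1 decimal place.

CrCl = (140 − 50) × 40.8 / (72 × 3.27) × 0.85 = 3672.0 / 235.44 × 0.85 ≈ 13.3 mL/min

13.3 mL/min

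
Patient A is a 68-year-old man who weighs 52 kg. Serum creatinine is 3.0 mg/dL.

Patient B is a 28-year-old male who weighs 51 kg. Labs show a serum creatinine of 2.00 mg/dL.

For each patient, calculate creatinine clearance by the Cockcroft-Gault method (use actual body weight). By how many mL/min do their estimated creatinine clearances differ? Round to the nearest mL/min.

22 mL/min

Patient A: CrCl = (140 − 68) × 52 / (72 × 3) = 3744.0 / 216.00 ≈ 17.3 mL/min
Patient B: CrCl = (140 − 28) × 51 / (72 × 2) = 5712.0 / 144.00 ≈ 39.7 mL/min
|17.3 − 39.7| = 22.4 mL/min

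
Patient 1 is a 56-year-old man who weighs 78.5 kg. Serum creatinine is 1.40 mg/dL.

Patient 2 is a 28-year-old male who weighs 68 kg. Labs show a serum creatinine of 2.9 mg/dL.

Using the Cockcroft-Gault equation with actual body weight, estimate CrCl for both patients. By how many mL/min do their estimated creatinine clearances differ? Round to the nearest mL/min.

29 mL/min

Patient 1: CrCl = (140 − 56) × 78.5 / (72 × 1.4) = 6594.0 / 100.80 ≈ 65.4 mL/min
Patient 2: CrCl = (140 − 28) × 68 / (72 × 2.9) = 7616.0 / 208.80 ≈ 36.5 mL/min
|65.4 − 36.5| = 28.9 mL/min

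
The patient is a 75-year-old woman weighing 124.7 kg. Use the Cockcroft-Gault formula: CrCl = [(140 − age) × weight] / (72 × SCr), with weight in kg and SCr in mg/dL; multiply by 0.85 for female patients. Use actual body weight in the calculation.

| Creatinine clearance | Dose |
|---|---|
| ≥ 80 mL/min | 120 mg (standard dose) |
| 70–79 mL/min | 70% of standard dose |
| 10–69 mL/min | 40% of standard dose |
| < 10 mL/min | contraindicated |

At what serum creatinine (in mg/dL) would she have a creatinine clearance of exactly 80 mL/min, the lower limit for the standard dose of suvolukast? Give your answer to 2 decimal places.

Standard dose requires CrCl ≥ 80 mL/min.
Set (140 − 75) × 124.7 × 0.85 / (72 × SCr) = 80
SCr = (140 − 75) × 124.7 × 0.85 / (72 × 80) = 1.196 mg/dL

1.20 mg/dL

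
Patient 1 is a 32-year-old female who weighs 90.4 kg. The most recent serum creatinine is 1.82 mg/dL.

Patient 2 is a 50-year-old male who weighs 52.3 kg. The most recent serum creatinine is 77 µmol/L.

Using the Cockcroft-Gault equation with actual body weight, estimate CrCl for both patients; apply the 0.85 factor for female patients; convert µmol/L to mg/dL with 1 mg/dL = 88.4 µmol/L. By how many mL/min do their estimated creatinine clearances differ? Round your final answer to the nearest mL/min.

12 mL/min

Patient 1: CrCl = (140 − 32) × 90.4 / (72 × 1.82) × 0.85 = 9763.2 / 131.04 × 0.85 ≈ 63.3 mL/min
Patient 2: SCr = 77 / 88.4 = 0.871 mg/dL
Patient 2: CrCl = (140 − 50) × 52.3 / (72 × 0.871) = 4707.0 / 62.71 ≈ 75.1 mL/min
|63.3 − 75.1| = 11.8 mL/min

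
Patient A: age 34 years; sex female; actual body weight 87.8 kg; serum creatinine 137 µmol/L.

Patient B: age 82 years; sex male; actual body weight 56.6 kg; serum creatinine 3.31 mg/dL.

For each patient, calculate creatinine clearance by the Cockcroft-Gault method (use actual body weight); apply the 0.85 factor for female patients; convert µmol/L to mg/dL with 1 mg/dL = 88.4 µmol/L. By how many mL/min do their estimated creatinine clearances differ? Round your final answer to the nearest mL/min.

57 mL/min

Patient A: SCr = 137 / 88.4 = 1.55 mg/dL
Patient A: CrCl = (140 − 34) × 87.8 / (72 × 1.55) × 0.85 = 9306.8 / 111.60 × 0.85 ≈ 70.9 mL/min
Patient B: CrCl = (140 − 82) × 56.6 / (72 × 3.31) = 3282.8 / 238.32 ≈ 13.8 mL/min
|70.9 − 13.8| = 57.1 mL/min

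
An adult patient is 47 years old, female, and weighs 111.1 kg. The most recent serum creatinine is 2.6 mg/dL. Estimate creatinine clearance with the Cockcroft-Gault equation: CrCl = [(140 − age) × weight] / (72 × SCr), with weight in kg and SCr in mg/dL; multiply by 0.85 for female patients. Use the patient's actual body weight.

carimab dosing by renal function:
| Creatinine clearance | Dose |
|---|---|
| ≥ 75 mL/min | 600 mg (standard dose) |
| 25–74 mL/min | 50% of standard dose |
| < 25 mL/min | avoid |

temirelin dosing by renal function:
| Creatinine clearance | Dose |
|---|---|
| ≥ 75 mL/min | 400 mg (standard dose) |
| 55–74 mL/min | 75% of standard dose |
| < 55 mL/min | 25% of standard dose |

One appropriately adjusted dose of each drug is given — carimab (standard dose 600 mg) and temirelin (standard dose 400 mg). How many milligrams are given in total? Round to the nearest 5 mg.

400 mg

CrCl = (140 − 47) × 111.1 / (72 × 2.6) × 0.85 = 10332.3 / 187.20 × 0.85 ≈ 46.9 mL/min
CrCl ≈ 47 mL/min.
carimab: 25–74 mL/min → 50% of 600 mg = 300 mg.
temirelin: < 55 mL/min → 25% of 400 mg = 100 mg.
Total = 300 + 100 = 400 mg.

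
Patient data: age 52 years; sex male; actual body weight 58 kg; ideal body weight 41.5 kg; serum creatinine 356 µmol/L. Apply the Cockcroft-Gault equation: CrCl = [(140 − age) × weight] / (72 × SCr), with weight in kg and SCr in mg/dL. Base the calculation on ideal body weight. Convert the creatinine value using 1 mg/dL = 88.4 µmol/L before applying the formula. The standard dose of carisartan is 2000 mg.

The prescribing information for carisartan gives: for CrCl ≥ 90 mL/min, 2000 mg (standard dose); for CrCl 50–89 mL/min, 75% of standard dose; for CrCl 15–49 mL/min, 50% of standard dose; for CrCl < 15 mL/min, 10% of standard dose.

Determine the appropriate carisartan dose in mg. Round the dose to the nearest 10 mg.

SCr = 356 / 88.4 = 4.027 mg/dL
CrCl = (140 − 52) × 41.5 / (72 × 4.027) = 3652.0 / 289.94 ≈ 12.6 mL/min
CrCl ≈ 13 mL/min → bracket < 15 mL/min.
10% of 2000 mg = 200 mg

200 mg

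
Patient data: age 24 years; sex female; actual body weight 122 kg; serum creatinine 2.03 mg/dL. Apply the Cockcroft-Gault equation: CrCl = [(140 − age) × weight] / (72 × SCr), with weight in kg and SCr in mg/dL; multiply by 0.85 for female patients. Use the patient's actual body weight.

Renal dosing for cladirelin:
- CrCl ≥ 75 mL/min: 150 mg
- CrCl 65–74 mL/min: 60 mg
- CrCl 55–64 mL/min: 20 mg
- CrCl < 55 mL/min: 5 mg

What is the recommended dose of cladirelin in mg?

CrCl = (140 − 24) × 122 / (72 × 2.03) × 0.85 = 14152.0 / 146.16 × 0.85 ≈ 82.3 mL/min
CrCl ≈ 82 mL/min → bracket ≥ 75 mL/min.
Dose for this bracket: 150 mg.

150 mg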